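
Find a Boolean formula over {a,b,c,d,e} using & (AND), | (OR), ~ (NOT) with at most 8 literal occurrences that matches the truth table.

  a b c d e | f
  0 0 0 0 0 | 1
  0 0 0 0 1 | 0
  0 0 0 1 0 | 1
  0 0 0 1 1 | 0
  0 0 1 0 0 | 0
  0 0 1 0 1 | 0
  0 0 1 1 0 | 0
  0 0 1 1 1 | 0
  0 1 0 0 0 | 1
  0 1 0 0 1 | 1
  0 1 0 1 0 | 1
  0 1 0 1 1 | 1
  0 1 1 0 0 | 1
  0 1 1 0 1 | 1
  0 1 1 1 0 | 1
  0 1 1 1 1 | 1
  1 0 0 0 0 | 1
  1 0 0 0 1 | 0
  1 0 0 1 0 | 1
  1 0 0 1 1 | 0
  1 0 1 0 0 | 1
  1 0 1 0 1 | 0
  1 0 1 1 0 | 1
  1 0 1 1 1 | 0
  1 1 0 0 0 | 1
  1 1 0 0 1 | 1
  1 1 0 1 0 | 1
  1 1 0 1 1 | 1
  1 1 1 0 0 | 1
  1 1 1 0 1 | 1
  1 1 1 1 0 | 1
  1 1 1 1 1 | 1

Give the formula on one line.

((b | (a | ~c)) & (b | ~e))

  ~c = 11110000111100001111000011110000
  (a | ~c) = 11110000111100001111111111111111
  (b | (a | ~c)) = 11110000111111111111111111111111
  ~e = 10101010101010101010101010101010
  (b | ~e) = 10101010111111111010101011111111
  ((b | (a | ~c)) & (b | ~e)) = 10100000111111111010101011111111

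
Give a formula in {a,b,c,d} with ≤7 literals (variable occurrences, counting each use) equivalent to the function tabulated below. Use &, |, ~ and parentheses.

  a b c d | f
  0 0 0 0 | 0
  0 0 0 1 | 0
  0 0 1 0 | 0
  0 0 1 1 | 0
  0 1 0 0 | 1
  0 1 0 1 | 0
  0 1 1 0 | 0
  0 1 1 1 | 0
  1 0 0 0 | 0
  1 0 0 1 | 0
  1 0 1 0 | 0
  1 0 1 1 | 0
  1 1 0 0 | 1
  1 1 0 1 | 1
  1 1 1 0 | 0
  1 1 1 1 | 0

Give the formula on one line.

  (c | b) = 0011111100111111
  ~d = 1010101010101010
  (a | ~d) = 1010101011111111
  ((c | b) & (a | ~d)) = 0010101000111111
  ~c = 1100110011001100
  (((c | b) & (a | ~d)) & ~c) = 0000100000001100

(((c | b) & (a | ~d)) & ~c)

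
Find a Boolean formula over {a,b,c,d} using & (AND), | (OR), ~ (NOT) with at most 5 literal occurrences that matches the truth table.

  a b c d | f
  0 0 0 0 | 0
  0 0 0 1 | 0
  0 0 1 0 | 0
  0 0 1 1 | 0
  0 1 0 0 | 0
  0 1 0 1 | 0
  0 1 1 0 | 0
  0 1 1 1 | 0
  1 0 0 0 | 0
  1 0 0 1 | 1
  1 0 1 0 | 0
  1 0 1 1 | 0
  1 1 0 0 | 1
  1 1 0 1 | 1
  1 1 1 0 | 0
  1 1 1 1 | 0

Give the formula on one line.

  ~c = 1100110011001100
  (a & ~c) = 0000000011001100
  (d | b) = 0101111101011111
  ((a & ~c) & (d | b)) = 0000000001001100

((a & ~c) & (d | b))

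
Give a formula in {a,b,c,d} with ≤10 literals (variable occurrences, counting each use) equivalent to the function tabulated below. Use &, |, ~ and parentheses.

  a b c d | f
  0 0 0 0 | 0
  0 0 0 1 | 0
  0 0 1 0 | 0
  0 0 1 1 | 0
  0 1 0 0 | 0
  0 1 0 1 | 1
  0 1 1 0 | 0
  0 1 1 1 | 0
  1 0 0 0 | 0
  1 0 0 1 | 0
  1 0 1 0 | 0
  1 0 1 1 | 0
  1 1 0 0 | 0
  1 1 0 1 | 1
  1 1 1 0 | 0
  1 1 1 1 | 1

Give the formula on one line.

((((~d | b) & d) | (a & (~d | ~a))) & ((~c | a) & d))

  ~d = 1010101010101010
  (~d | b) = 1010111110101111
  ((~d | b) & d) = 0000010100000101
  ~a = 1111111100000000
  (~d | ~a) = 1111111110101010
  (a & (~d | ~a)) = 0000000010101010
  (((~d | b) & d) | (a & (~d | ~a))) = 0000010110101111
  ~c = 1100110011001100
  (~c | a) = 1100110011111111
  ((~c | a) & d) = 0100010001010101
  ((((~d | b) & d) | (a & (~d | ~a))) & ((~c | a) & d)) = 0000010000000101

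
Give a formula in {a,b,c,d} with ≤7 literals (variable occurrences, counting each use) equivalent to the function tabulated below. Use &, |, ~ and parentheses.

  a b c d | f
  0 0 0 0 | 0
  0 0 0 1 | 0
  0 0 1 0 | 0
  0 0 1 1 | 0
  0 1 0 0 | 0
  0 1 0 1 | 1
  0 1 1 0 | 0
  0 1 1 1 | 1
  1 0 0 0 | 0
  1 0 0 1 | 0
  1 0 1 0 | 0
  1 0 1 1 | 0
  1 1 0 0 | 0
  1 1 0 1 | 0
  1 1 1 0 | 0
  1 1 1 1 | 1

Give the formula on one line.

((b & d) & (~a | (~b | (b & c))))

  (b & d) = 0000010100000101
  ~a = 1111111100000000
  ~b = 1111000011110000
  (b & c) = 0000001100000011
  (~b | (b & c)) = 1111001111110011
  (~a | (~b | (b & c))) = 1111111111110011
  ((b & d) & (~a | (~b | (b & c)))) = 0000010100000001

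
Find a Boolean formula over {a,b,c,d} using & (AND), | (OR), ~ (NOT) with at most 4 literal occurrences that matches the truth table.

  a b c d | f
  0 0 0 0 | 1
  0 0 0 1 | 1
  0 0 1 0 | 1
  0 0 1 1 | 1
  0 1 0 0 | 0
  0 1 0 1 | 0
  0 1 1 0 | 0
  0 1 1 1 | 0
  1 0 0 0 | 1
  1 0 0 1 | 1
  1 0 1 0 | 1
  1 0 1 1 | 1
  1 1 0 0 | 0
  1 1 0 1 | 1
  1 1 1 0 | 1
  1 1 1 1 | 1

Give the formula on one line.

(((d | c) & a) | ~b)

  (d | c) = 0111011101110111
  ((d | c) & a) = 0000000001110111
  ~b = 1111000011110000
  (((d | c) & a) | ~b) = 1111000011110111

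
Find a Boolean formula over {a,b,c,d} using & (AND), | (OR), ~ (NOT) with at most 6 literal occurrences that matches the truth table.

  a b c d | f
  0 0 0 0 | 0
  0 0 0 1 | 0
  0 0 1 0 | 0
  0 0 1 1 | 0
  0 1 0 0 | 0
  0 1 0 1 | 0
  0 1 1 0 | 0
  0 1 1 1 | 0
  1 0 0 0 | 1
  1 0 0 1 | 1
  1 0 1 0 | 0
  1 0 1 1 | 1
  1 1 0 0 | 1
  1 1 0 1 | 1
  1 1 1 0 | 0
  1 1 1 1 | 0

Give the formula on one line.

(a & (~c | ((~b & c) & d)))

  ~c = 1100110011001100
  ~b = 1111000011110000
  (~b & c) = 0011000000110000
  ((~b & c) & d) = 0001000000010000
  (~c | ((~b & c) & d)) = 1101110011011100
  (a & (~c | ((~b & c) & d))) = 0000000011011100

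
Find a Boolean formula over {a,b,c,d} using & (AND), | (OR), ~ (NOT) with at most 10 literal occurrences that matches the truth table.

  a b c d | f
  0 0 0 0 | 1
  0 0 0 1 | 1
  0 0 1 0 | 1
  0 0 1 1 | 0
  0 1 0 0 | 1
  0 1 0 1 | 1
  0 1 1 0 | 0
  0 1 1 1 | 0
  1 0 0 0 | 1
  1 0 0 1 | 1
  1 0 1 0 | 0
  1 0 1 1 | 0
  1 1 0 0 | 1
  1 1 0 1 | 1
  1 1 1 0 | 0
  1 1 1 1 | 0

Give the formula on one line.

  ~c = 1100110011001100
  ~d = 1010101010101010
  (c & ~d) = 0010001000100010
  ~a = 1111111100000000
  ~b = 1111000011110000
  (a | ~b) = 1111000011111111
  (d | ~b) = 1111010111110101
  ((a | ~b) | (d | ~b)) = 1111010111111111
  (~a & ((a | ~b) | (d | ~b))) = 1111010100000000
  (c & (~a & ((a | ~b) | (d | ~b)))) = 0011000100000000
  ((c & ~d) & (c & (~a & ((a | ~b) | (d | ~b))))) = 0010000000000000
  (~c | ((c & ~d) & (c & (~a & ((a | ~b) | (d | ~b)))))) = 1110110011001100

(~c | ((c & ~d) & (c & (~a & ((a | ~b) | (d | ~b))))))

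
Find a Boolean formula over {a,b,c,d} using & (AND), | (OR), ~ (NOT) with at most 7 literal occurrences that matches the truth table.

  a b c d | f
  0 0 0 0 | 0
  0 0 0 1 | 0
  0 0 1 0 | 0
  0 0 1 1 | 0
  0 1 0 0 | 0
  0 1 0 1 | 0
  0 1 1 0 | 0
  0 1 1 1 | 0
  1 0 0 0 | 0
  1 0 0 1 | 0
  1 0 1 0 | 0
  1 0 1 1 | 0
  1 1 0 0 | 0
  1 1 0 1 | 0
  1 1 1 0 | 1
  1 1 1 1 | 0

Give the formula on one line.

  (b & a) = 0000000000001111
  ~d = 1010101010101010
  (~d & c) = 0010001000100010
  ~b = 1111000011110000
  ~a = 1111111100000000
  (~b & ~a) = 1111000000000000
  ((~d & c) | (~b & ~a)) = 1111001000100010
  ((b & a) & ((~d & c) | (~b & ~a))) = 0000000000000010

((b & a) & ((~d & c) | (~b & ~a)))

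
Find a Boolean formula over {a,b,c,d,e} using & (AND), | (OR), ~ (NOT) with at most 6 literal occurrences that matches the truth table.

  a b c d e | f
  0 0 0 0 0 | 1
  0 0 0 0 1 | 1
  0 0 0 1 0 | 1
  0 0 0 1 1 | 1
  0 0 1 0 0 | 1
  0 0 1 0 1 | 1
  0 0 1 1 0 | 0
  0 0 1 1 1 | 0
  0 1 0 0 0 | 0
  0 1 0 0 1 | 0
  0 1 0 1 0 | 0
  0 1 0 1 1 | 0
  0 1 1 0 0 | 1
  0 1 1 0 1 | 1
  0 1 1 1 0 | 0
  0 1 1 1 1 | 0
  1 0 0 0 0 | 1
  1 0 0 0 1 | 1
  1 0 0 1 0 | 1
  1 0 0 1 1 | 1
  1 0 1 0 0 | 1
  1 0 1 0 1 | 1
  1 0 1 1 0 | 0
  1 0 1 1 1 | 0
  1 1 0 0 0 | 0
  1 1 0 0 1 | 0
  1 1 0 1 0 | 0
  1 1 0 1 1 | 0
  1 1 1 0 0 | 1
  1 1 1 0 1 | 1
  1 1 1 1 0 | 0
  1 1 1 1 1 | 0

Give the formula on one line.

  ~c = 11110000111100001111000011110000
  ~d = 11001100110011001100110011001100
  (~c | ~d) = 11111100111111001111110011111100
  ((~c | ~d) & c) = 00001100000011000000110000001100
  ~b = 11111111000000001111111100000000
  (((~c | ~d) & c) | ~b) = 11111111000011001111111100001100
  (~d | ~c) = 11111100111111001111110011111100
  ((((~c | ~d) & c) | ~b) & (~d | ~c)) = 11111100000011001111110000001100

((((~c | ~d) & c) | ~b) & (~d | ~c))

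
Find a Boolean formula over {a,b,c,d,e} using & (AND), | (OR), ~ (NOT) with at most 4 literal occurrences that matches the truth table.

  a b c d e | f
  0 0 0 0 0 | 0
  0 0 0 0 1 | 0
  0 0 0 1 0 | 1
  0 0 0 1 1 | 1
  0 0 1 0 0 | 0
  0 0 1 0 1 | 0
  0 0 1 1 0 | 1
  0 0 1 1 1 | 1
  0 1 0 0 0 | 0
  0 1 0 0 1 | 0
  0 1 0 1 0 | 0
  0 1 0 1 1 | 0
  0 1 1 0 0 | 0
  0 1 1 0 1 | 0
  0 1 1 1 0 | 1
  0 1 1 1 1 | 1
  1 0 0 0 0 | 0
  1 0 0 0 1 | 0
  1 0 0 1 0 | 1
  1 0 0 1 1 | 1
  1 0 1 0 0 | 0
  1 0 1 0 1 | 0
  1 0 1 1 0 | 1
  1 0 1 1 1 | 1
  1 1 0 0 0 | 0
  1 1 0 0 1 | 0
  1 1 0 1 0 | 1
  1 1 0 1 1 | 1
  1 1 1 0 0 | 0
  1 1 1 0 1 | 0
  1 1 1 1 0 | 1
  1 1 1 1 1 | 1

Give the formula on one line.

(d & ((c | a) | ~b))

  (c | a) = 00001111000011111111111111111111
  ~b = 11111111000000001111111100000000
  ((c | a) | ~b) = 11111111000011111111111111111111
  (d & ((c | a) | ~b)) = 00110011000000110011001100110011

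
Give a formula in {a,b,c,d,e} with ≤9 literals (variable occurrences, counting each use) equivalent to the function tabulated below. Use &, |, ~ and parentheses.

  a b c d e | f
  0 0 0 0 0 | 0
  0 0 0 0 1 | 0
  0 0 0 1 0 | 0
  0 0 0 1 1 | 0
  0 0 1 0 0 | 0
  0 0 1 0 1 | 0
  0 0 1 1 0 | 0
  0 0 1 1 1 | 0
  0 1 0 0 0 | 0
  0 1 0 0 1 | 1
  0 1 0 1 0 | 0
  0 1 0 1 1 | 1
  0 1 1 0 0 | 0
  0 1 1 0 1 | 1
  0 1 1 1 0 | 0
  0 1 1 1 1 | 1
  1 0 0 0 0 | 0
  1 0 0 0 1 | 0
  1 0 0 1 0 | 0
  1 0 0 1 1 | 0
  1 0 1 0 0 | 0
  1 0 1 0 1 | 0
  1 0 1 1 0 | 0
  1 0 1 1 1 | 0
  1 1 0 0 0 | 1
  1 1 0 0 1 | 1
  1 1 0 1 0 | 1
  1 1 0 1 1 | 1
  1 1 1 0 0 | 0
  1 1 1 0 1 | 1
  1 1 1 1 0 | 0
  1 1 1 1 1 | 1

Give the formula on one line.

((b | (~e & d)) & (((e | ~c) | ~a) & (e | (b & a))))

  ~e = 10101010101010101010101010101010
  (~e & d) = 00100010001000100010001000100010
  (b | (~e & d)) = 00100010111111110010001011111111
  ~c = 11110000111100001111000011110000
  (e | ~c) = 11110101111101011111010111110101
  ~a = 11111111111111110000000000000000
  ((e | ~c) | ~a) = 11111111111111111111010111110101
  (b & a) = 00000000000000000000000011111111
  (e | (b & a)) = 01010101010101010101010111111111
  (((e | ~c) | ~a) & (e | (b & a))) = 01010101010101010101010111110101
  ((b | (~e & d)) & (((e | ~c) | ~a) & (e | (b & a)))) = 00000000010101010000000011110101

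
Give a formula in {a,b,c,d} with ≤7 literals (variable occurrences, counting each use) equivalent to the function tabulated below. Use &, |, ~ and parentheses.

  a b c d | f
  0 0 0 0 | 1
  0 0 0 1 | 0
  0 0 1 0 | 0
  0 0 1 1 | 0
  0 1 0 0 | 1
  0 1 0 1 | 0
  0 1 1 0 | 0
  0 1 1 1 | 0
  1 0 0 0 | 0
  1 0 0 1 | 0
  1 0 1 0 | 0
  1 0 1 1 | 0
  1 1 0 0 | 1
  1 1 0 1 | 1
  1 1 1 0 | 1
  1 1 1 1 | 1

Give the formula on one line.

  ~d = 1010101010101010
  ~c = 1100110011001100
  (~d & ~c) = 1000100010001000
  ((~d & ~c) | a) = 1000100011111111
  ~a = 1111111100000000
  (b | ~a) = 1111111100001111
  (((~d & ~c) | a) & (b | ~a)) = 1000100000001111

(((~d & ~c) | a) & (b | ~a))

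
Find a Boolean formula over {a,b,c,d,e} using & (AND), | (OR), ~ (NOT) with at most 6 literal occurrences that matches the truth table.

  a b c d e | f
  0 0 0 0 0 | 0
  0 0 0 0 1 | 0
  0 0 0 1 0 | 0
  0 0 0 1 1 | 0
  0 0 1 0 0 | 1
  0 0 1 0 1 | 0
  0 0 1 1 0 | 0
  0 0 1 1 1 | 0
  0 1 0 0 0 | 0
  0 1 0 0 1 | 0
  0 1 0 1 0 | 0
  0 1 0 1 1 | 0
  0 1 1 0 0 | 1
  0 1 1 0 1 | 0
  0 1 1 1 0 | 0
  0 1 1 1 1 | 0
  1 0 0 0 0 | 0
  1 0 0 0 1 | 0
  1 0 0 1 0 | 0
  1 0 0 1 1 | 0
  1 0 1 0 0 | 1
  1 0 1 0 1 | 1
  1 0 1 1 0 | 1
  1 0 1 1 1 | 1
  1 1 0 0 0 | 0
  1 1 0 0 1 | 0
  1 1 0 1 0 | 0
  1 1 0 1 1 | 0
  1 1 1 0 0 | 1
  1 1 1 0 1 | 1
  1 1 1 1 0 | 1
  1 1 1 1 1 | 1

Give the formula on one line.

  ~d = 11001100110011001100110011001100
  ~e = 10101010101010101010101010101010
  (~d & ~e) = 10001000100010001000100010001000
  (a | (~d & ~e)) = 10001000100010001111111111111111
  ((a | (~d & ~e)) & c) = 00001000000010000000111100001111

((a | (~d & ~e)) & c)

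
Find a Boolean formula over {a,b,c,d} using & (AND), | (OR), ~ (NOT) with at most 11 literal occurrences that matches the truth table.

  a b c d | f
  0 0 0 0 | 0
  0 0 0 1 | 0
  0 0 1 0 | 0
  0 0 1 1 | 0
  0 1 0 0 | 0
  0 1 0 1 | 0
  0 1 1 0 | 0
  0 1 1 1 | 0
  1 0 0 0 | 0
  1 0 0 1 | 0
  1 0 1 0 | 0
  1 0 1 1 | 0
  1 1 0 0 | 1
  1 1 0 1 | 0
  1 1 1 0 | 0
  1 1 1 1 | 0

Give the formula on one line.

(((a | ~c) & (~d & (c | b))) & ((~c & a) & (~c & b)))

  ~c = 1100110011001100
  (a | ~c) = 1100110011111111
  ~d = 1010101010101010
  (c | b) = 0011111100111111
  (~d & (c | b)) = 0010101000101010
  ((a | ~c) & (~d & (c | b))) = 0000100000101010
  (~c & a) = 0000000011001100
  (~c & b) = 0000110000001100
  ((~c & a) & (~c & b)) = 0000000000001100
  (((a | ~c) & (~d & (c | b))) & ((~c & a) & (~c & b))) = 0000000000001000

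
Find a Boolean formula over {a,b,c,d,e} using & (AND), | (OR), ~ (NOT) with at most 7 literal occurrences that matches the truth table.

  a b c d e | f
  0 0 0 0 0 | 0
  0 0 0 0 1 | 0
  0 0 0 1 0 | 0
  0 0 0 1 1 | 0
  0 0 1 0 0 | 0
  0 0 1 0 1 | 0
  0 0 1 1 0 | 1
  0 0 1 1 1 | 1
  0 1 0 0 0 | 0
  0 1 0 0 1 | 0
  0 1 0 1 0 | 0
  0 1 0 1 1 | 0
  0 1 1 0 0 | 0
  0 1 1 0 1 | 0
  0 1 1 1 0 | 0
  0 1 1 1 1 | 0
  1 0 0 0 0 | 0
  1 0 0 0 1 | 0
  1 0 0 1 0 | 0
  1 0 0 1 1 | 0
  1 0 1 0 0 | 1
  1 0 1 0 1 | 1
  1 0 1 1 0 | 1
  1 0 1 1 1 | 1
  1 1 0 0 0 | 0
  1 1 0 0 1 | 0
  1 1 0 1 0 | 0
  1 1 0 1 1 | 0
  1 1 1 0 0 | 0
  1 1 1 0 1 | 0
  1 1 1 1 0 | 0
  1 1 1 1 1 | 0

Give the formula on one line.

((a | d) & (~b & (b | c)))

  (a | d) = 00110011001100111111111111111111
  ~b = 11111111000000001111111100000000
  (b | c) = 00001111111111110000111111111111
  (~b & (b | c)) = 00001111000000000000111100000000
  ((a | d) & (~b & (b | c))) = 00000011000000000000111100000000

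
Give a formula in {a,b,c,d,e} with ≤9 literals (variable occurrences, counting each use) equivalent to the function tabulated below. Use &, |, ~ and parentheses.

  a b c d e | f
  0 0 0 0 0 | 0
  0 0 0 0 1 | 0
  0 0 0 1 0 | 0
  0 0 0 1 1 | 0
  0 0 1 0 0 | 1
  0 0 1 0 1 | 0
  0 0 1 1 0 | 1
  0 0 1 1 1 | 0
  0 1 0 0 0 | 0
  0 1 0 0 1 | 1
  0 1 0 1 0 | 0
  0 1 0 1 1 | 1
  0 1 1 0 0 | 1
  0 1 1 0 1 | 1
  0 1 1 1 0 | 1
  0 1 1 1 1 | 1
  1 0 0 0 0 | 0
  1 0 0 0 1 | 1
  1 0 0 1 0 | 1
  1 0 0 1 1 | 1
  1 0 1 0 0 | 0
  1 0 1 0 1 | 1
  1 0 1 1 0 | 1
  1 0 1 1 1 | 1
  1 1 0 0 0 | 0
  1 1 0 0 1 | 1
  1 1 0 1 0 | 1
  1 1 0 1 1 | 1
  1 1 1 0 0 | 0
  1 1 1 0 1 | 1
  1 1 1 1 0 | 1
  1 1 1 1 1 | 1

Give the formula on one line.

(((a | (c & ~e)) & ((c & ~a) | (d | e))) | (e & b))

  ~e = 10101010101010101010101010101010
  (c & ~e) = 00001010000010100000101000001010
  (a | (c & ~e)) = 00001010000010101111111111111111
  ~a = 11111111111111110000000000000000
  (c & ~a) = 00001111000011110000000000000000
  (d | e) = 01110111011101110111011101110111
  ((c & ~a) | (d | e)) = 01111111011111110111011101110111
  ((a | (c & ~e)) & ((c & ~a) | (d | e))) = 00001010000010100111011101110111
  (e & b) = 00000000010101010000000001010101
  (((a | (c & ~e)) & ((c & ~a) | (d | e))) | (e & b)) = 00001010010111110111011101110111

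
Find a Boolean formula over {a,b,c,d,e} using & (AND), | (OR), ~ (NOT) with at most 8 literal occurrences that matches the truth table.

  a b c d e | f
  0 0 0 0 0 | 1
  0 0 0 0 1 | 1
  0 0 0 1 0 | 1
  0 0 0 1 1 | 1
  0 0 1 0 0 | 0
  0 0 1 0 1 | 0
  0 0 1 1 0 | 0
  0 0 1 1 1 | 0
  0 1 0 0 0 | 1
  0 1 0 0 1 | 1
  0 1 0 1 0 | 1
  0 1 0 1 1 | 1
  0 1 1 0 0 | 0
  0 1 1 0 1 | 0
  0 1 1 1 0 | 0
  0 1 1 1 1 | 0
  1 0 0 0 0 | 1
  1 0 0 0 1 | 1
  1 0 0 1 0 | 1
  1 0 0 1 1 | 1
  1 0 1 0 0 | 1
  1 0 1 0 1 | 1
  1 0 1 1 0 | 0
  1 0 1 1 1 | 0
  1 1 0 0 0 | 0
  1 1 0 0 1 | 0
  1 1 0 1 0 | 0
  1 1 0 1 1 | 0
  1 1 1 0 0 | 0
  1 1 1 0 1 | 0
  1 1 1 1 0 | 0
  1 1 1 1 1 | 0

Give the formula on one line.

  (c | b) = 00001111111111110000111111111111
  ~d = 11001100110011001100110011001100
  (a & ~d) = 00000000000000001100110011001100
  ((c | b) & (a & ~d)) = 00000000000000000000110011001100
  ~c = 11110000111100001111000011110000
  (((c | b) & (a & ~d)) | ~c) = 11110000111100001111110011111100
  ~a = 11111111111111110000000000000000
  ~b = 11111111000000001111111100000000
  (~a | ~b) = 11111111111111111111111100000000
  ((((c | b) & (a & ~d)) | ~c) & (~a | ~b)) = 11110000111100001111110000000000

((((c | b) & (a & ~d)) | ~c) & (~a | ~b))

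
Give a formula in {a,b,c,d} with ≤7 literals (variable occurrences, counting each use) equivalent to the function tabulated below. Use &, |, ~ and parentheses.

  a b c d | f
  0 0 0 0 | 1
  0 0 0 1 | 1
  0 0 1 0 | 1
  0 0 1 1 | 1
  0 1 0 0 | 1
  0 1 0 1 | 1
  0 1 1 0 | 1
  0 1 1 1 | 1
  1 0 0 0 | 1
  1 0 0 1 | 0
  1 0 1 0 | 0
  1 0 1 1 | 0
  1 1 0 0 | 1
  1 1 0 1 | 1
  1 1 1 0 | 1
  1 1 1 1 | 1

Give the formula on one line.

  ~a = 1111111100000000
  ~c = 1100110011001100
  ~d = 1010101010101010
  (~c & ~d) = 1000100010001000
  ((~c & ~d) | b) = 1000111110001111
  (~a | ((~c & ~d) | b)) = 1111111110001111

(~a | ((~c & ~d) | b))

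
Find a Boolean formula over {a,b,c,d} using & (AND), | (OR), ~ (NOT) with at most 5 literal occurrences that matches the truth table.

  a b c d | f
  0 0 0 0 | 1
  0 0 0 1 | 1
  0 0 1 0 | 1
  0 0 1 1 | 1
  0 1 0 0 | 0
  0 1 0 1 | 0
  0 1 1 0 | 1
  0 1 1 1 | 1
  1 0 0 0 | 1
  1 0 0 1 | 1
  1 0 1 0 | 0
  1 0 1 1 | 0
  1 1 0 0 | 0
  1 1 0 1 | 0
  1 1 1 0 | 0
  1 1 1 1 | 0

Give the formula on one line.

  ~c = 1100110011001100
  ~a = 1111111100000000
  (~c | ~a) = 1111111111001100
  ~b = 1111000011110000
  (~b | c) = 1111001111110011
  ((~c | ~a) & (~b | c)) = 1111001111000000

((~c | ~a) & (~b | c))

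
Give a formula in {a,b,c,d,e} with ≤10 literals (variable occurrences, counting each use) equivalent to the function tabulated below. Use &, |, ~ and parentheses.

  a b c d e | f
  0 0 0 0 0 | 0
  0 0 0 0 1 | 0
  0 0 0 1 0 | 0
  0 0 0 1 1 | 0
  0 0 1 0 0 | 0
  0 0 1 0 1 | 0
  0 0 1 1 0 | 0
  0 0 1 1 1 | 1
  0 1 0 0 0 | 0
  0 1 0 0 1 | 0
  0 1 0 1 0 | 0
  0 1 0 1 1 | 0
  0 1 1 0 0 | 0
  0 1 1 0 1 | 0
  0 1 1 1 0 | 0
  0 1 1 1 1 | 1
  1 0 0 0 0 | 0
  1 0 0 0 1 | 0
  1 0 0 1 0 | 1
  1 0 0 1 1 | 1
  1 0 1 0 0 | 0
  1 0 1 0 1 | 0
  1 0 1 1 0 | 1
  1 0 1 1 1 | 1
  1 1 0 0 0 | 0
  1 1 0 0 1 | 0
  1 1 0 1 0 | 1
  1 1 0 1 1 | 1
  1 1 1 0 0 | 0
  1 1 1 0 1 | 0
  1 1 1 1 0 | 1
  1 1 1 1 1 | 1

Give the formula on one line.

((c | ((a | ~d) & (a | e))) & ((e | a) & d))

  ~d = 11001100110011001100110011001100
  (a | ~d) = 11001100110011001111111111111111
  (a | e) = 01010101010101011111111111111111
  ((a | ~d) & (a | e)) = 01000100010001001111111111111111
  (c | ((a | ~d) & (a | e))) = 01001111010011111111111111111111
  (e | a) = 01010101010101011111111111111111
  ((e | a) & d) = 00010001000100010011001100110011
  ((c | ((a | ~d) & (a | e))) & ((e | a) & d)) = 00000001000000010011001100110011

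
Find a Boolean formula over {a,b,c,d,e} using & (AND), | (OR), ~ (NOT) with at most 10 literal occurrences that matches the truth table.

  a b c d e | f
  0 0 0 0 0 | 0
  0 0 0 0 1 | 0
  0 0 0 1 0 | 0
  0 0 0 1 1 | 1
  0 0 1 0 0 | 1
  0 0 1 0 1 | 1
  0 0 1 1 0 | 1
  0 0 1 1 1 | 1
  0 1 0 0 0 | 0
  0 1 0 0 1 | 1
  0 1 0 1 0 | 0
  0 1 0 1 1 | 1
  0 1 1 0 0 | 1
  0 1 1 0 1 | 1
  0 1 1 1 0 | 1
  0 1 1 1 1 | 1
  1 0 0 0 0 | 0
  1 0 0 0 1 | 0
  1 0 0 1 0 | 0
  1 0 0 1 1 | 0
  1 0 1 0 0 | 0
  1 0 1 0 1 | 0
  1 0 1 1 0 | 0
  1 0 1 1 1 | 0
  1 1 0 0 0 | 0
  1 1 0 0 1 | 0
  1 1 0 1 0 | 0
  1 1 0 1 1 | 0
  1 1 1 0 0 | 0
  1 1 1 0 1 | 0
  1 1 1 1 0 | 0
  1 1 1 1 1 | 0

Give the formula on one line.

(~a & ((e & b) | ((a | c) | (e & d))))

  ~a = 11111111111111110000000000000000
  (e & b) = 00000000010101010000000001010101
  (a | c) = 00001111000011111111111111111111
  (e & d) = 00010001000100010001000100010001
  ((a | c) | (e & d)) = 00011111000111111111111111111111
  ((e & b) | ((a | c) | (e & d))) = 00011111010111111111111111111111
  (~a & ((e & b) | ((a | c) | (e & d)))) = 00011111010111110000000000000000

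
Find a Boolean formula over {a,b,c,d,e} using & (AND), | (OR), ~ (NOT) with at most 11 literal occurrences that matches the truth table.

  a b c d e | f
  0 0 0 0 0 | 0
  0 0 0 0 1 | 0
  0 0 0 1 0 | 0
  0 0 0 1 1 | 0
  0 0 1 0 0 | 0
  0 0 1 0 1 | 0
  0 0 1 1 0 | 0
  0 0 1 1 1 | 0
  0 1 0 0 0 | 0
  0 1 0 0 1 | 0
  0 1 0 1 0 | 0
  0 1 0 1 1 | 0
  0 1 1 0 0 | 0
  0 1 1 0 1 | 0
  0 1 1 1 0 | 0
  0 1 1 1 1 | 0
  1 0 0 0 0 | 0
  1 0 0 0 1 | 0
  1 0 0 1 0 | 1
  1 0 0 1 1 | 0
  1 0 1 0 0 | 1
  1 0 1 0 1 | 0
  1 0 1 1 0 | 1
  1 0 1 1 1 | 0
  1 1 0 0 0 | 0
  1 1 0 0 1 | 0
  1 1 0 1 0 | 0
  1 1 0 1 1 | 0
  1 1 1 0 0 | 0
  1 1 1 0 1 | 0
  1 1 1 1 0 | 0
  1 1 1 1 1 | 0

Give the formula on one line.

  (c | d) = 00111111001111110011111100111111
  ~e = 10101010101010101010101010101010
  ~b = 11111111000000001111111100000000
  ~c = 11110000111100001111000011110000
  (~c & e) = 01010000010100000101000001010000
  (a & (~c & e)) = 00000000000000000101000001010000
  (~b | (a & (~c & e))) = 11111111000000001111111101010000
  (~e & (~b | (a & (~c & e)))) = 10101010000000001010101000000000
  ((c | d) & (~e & (~b | (a & (~c & e))))) = 00101010000000000010101000000000
  (((c | d) & (~e & (~b | (a & (~c & e))))) & a) = 00000000000000000010101000000000

(((c | d) & (~e & (~b | (a & (~c & e))))) & a)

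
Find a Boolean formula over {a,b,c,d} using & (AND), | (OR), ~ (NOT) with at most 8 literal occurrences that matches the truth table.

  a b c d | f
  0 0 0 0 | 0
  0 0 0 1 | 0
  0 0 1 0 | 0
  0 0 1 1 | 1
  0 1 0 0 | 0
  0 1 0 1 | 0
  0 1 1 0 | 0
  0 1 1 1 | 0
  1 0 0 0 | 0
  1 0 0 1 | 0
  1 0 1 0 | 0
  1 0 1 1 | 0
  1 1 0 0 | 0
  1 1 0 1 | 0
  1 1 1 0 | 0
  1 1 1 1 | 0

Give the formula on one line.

  ~b = 1111000011110000
  (c & ~b) = 0011000000110000
  (b | d) = 0101111101011111
  ((c & ~b) & (b | d)) = 0001000000010000
  ~a = 1111111100000000
  (((c & ~b) & (b | d)) & ~a) = 0001000000000000

(((c & ~b) & (b | d)) & ~a)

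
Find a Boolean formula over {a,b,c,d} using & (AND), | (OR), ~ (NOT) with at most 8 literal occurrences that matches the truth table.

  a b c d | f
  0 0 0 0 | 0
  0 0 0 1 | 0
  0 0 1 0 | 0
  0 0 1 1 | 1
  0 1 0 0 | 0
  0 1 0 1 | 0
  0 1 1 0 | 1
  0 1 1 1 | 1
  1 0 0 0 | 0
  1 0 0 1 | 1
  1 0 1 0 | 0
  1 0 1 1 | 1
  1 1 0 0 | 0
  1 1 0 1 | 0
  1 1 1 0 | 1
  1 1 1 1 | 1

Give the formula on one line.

(((a & (c | ~b)) | c) & (((a & d) | b) | d))

  ~b = 1111000011110000
  (c | ~b) = 1111001111110011
  (a & (c | ~b)) = 0000000011110011
  ((a & (c | ~b)) | c) = 0011001111110011
  (a & d) = 0000000001010101
  ((a & d) | b) = 0000111101011111
  (((a & d) | b) | d) = 0101111101011111
  (((a & (c | ~b)) | c) & (((a & d) | b) | d)) = 0001001101010011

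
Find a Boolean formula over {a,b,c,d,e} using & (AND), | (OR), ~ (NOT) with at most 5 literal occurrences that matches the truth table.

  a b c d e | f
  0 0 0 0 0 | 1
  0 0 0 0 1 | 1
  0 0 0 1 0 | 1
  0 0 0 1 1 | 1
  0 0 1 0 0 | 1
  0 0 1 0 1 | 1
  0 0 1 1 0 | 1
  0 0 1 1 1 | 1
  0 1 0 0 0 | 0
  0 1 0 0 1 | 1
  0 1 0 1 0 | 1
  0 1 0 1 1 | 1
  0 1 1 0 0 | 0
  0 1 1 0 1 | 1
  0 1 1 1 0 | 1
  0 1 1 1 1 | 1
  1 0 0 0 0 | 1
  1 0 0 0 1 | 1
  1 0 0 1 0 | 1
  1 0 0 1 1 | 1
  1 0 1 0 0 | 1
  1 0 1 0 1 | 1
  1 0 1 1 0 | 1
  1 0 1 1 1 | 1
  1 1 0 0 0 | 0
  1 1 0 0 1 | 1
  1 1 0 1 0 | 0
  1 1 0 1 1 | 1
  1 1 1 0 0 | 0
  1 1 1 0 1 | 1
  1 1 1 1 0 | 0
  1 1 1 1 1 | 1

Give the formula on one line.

  ~a = 11111111111111110000000000000000
  (~a & d) = 00110011001100110000000000000000
  ~b = 11111111000000001111111100000000
  (e | ~b) = 11111111010101011111111101010101
  ((~a & d) | (e | ~b)) = 11111111011101111111111101010101

((~a & d) | (e | ~b))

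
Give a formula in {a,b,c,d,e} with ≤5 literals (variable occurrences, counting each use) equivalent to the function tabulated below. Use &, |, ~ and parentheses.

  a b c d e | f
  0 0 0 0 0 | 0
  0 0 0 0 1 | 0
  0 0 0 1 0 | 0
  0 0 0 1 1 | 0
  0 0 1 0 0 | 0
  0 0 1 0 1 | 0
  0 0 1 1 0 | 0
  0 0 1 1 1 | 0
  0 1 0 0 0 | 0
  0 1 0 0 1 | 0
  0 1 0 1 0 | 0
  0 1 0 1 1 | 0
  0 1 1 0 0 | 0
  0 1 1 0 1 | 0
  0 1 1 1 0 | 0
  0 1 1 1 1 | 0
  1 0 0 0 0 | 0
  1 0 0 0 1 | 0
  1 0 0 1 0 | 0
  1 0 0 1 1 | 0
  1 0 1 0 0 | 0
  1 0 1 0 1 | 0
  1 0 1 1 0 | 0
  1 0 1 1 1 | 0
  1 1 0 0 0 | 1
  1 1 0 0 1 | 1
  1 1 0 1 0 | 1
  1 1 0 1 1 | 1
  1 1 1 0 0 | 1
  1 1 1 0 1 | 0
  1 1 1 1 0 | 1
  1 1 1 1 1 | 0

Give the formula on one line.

((a & ((~e | ~c) | ~a)) & b)

  ~e = 10101010101010101010101010101010
  ~c = 11110000111100001111000011110000
  (~e | ~c) = 11111010111110101111101011111010
  ~a = 11111111111111110000000000000000
  ((~e | ~c) | ~a) = 11111111111111111111101011111010
  (a & ((~e | ~c) | ~a)) = 00000000000000001111101011111010
  ((a & ((~e | ~c) | ~a)) & b) = 00000000000000000000000011111010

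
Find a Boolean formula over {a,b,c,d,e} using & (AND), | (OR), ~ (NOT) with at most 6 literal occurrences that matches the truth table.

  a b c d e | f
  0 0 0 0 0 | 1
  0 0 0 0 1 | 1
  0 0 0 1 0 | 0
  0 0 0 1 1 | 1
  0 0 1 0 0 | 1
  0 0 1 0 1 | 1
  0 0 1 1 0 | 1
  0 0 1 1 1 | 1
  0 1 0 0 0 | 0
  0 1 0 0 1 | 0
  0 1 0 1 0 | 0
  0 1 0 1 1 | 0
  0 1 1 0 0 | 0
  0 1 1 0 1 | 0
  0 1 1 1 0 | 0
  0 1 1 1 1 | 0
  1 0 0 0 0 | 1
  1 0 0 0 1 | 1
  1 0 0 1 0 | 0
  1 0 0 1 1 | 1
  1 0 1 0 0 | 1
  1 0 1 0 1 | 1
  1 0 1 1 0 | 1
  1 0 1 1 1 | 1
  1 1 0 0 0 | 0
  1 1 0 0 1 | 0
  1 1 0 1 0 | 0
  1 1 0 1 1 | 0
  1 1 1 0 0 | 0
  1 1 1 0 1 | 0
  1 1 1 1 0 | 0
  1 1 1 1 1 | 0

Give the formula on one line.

  ~b = 11111111000000001111111100000000
  (e | b) = 01010101111111110101010111111111
  ~d = 11001100110011001100110011001100
  (~d | c) = 11001111110011111100111111001111
  ((e | b) | (~d | c)) = 11011111111111111101111111111111
  (~b & ((e | b) | (~d | c))) = 11011111000000001101111100000000

(~b & ((e | b) | (~d | c)))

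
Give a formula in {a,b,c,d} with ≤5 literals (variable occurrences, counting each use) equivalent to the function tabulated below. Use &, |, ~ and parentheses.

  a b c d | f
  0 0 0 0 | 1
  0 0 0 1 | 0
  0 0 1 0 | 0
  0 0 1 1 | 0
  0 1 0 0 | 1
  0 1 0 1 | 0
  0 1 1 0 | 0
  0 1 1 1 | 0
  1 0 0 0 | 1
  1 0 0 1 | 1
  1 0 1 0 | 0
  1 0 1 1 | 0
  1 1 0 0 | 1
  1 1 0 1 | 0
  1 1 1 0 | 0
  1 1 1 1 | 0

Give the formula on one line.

(~c & ((d & (a & ~b)) | ~d))

  ~c = 1100110011001100
  ~b = 1111000011110000
  (a & ~b) = 0000000011110000
  (d & (a & ~b)) = 0000000001010000
  ~d = 1010101010101010
  ((d & (a & ~b)) | ~d) = 1010101011111010
  (~c & ((d & (a & ~b)) | ~d)) = 1000100011001000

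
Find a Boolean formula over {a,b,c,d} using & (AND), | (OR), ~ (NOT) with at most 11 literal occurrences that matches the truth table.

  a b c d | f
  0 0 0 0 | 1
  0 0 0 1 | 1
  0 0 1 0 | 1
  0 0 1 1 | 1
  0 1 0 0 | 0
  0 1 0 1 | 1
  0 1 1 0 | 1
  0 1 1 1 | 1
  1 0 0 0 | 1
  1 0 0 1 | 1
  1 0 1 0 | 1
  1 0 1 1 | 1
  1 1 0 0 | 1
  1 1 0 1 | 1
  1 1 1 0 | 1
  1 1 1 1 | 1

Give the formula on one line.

  ~c = 1100110011001100
  (a | ~c) = 1100110011111111
  ~a = 1111111100000000
  (~a & d) = 0101010100000000
  ((a | ~c) & (~a & d)) = 0100010000000000
  (a | ((a | ~c) & (~a & d))) = 0100010011111111
  ~b = 1111000011110000
  (d | b) = 0101111101011111
  ((d | b) & c) = 0001001100010011
  (~b | ((d | b) & c)) = 1111001111110011
  ((a | ((a | ~c) & (~a & d))) | (~b | ((d | b) & c))) = 1111011111111111

((a | ((a | ~c) & (~a & d))) | (~b | ((d | b) & c)))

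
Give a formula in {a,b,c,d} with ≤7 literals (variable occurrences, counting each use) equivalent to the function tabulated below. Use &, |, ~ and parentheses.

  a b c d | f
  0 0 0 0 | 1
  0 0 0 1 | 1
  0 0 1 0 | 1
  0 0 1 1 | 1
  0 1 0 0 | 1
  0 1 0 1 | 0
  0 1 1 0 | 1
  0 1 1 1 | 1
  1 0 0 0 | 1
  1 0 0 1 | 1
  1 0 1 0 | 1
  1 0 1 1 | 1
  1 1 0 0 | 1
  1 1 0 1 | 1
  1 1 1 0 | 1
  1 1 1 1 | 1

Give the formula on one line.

  ~d = 1010101010101010
  (d & c) = 0001000100010001
  (c & b) = 0000001100000011
  ((d & c) | (c & b)) = 0001001100010011
  (~d | ((d & c) | (c & b))) = 1011101110111011
  ((~d | ((d & c) | (c & b))) | a) = 1011101111111111
  ~b = 1111000011110000
  (((~d | ((d & c) | (c & b))) | a) | ~b) = 1111101111111111

(((~d | ((d & c) | (c & b))) | a) | ~b)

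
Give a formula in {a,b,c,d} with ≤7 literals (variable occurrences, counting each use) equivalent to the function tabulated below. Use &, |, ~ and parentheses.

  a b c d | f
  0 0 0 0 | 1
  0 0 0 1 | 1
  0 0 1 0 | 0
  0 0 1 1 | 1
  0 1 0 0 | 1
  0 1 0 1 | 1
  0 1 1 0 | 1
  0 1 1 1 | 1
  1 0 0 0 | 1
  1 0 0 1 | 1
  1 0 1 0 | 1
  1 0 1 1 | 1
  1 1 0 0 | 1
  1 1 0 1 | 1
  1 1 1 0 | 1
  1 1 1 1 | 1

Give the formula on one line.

((((~b & d) | b) | (a | b)) | ~c)

  ~b = 1111000011110000
  (~b & d) = 0101000001010000
  ((~b & d) | b) = 0101111101011111
  (a | b) = 0000111111111111
  (((~b & d) | b) | (a | b)) = 0101111111111111
  ~c = 1100110011001100
  ((((~b & d) | b) | (a | b)) | ~c) = 1101111111111111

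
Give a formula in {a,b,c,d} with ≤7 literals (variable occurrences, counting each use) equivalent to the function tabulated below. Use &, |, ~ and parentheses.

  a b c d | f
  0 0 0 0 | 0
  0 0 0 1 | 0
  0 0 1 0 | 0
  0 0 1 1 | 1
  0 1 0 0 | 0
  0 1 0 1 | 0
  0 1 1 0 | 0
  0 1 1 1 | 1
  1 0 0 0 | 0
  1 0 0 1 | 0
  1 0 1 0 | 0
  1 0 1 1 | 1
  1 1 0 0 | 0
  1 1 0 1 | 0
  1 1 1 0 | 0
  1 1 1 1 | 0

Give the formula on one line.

((c & (~b | ~a)) & d)

  ~b = 1111000011110000
  ~a = 1111111100000000
  (~b | ~a) = 1111111111110000
  (c & (~b | ~a)) = 0011001100110000
  ((c & (~b | ~a)) & d) = 0001000100010000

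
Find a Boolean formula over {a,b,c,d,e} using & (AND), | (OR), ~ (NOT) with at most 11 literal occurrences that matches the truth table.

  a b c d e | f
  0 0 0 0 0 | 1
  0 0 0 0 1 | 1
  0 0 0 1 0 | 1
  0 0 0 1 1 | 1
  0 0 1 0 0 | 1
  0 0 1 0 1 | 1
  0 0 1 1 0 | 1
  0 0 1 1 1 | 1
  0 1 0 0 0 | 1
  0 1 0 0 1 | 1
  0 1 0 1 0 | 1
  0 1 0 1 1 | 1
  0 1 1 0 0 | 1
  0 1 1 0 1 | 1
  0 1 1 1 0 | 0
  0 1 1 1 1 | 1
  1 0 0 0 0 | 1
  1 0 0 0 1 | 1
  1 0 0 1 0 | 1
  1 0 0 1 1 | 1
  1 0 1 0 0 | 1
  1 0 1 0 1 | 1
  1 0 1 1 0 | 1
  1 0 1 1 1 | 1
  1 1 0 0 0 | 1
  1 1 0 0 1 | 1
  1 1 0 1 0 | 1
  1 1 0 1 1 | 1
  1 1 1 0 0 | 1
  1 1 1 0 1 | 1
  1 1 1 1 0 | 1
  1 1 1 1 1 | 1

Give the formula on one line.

(((e | ~d) | ((~a & (~e & ~b)) | ~c)) | (~b | a))

  ~d = 11001100110011001100110011001100
  (e | ~d) = 11011101110111011101110111011101
  ~a = 11111111111111110000000000000000
  ~e = 10101010101010101010101010101010
  ~b = 11111111000000001111111100000000
  (~e & ~b) = 10101010000000001010101000000000
  (~a & (~e & ~b)) = 10101010000000000000000000000000
  ~c = 11110000111100001111000011110000
  ((~a & (~e & ~b)) | ~c) = 11111010111100001111000011110000
  ((e | ~d) | ((~a & (~e & ~b)) | ~c)) = 11111111111111011111110111111101
  (~b | a) = 11111111000000001111111111111111
  (((e | ~d) | ((~a & (~e & ~b)) | ~c)) | (~b | a)) = 11111111111111011111111111111111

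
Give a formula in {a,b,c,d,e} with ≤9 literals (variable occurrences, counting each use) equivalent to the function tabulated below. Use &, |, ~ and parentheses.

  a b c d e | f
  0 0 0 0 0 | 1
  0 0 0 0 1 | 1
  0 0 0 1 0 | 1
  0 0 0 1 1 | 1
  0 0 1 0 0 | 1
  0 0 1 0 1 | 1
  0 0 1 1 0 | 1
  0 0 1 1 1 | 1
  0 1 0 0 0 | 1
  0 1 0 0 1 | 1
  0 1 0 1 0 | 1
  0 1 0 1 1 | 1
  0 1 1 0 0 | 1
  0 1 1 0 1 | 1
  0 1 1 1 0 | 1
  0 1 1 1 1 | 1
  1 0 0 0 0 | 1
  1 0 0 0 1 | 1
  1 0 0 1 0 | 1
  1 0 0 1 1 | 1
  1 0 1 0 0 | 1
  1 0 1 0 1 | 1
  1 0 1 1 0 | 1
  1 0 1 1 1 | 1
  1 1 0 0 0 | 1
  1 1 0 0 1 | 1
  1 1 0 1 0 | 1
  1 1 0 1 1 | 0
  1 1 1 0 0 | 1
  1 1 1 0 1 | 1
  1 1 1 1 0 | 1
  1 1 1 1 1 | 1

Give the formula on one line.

  ~e = 10101010101010101010101010101010
  (~e | c) = 10101111101011111010111110101111
  ~a = 11111111111111110000000000000000
  (~a | ~e) = 11111111111111111010101010101010
  ((~e | c) | (~a | ~e)) = 11111111111111111010111110101111
  ~d = 11001100110011001100110011001100
  ~b = 11111111000000001111111100000000
  (~d | ~b) = 11111111110011001111111111001100
  (((~e | c) | (~a | ~e)) | (~d | ~b)) = 11111111111111111111111111101111

(((~e | c) | (~a | ~e)) | (~d | ~b))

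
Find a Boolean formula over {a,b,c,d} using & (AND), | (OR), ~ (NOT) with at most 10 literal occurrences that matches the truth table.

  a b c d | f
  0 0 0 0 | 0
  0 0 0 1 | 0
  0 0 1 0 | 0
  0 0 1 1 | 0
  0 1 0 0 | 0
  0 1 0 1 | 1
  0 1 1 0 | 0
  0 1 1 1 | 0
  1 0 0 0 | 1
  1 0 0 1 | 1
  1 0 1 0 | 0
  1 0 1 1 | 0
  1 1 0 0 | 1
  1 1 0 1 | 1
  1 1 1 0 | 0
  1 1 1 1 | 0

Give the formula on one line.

(~c & (a | ((a | (((~b | a) | d) & b)) & ~c)))

  ~c = 1100110011001100
  ~b = 1111000011110000
  (~b | a) = 1111000011111111
  ((~b | a) | d) = 1111010111111111
  (((~b | a) | d) & b) = 0000010100001111
  (a | (((~b | a) | d) & b)) = 0000010111111111
  ((a | (((~b | a) | d) & b)) & ~c) = 0000010011001100
  (a | ((a | (((~b | a) | d) & b)) & ~c)) = 0000010011111111
  (~c & (a | ((a | (((~b | a) | d) & b)) & ~c))) = 0000010011001100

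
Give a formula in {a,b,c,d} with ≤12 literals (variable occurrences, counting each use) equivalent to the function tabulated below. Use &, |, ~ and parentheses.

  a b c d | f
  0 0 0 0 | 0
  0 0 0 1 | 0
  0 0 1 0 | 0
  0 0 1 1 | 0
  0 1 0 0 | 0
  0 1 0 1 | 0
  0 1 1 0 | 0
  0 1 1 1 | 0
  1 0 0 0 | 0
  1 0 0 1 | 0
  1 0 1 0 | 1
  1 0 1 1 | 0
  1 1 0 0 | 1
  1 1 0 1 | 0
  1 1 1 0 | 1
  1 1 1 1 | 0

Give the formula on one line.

(((c & a) | b) & (a & (((~a & (~c | d)) & b) | ~d)))

  (c & a) = 0000000000110011
  ((c & a) | b) = 0000111100111111
  ~a = 1111111100000000
  ~c = 1100110011001100
  (~c | d) = 1101110111011101
  (~a & (~c | d)) = 1101110100000000
  ((~a & (~c | d)) & b) = 0000110100000000
  ~d = 1010101010101010
  (((~a & (~c | d)) & b) | ~d) = 1010111110101010
  (a & (((~a & (~c | d)) & b) | ~d)) = 0000000010101010
  (((c & a) | b) & (a & (((~a & (~c | d)) & b) | ~d))) = 0000000000101010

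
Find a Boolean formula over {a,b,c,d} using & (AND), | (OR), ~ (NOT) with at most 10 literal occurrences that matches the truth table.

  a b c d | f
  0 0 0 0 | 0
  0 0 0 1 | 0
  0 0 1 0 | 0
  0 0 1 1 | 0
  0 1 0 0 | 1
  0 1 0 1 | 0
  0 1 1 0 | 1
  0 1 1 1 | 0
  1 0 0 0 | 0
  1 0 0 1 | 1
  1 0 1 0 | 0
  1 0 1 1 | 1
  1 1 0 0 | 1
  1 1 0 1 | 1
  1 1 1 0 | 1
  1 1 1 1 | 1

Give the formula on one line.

(((d & (~a | ~b)) | b) & ((d & a) | ~d))

  ~a = 1111111100000000
  ~b = 1111000011110000
  (~a | ~b) = 1111111111110000
  (d & (~a | ~b)) = 0101010101010000
  ((d & (~a | ~b)) | b) = 0101111101011111
  (d & a) = 0000000001010101
  ~d = 1010101010101010
  ((d & a) | ~d) = 1010101011111111
  (((d & (~a | ~b)) | b) & ((d & a) | ~d)) = 0000101001011111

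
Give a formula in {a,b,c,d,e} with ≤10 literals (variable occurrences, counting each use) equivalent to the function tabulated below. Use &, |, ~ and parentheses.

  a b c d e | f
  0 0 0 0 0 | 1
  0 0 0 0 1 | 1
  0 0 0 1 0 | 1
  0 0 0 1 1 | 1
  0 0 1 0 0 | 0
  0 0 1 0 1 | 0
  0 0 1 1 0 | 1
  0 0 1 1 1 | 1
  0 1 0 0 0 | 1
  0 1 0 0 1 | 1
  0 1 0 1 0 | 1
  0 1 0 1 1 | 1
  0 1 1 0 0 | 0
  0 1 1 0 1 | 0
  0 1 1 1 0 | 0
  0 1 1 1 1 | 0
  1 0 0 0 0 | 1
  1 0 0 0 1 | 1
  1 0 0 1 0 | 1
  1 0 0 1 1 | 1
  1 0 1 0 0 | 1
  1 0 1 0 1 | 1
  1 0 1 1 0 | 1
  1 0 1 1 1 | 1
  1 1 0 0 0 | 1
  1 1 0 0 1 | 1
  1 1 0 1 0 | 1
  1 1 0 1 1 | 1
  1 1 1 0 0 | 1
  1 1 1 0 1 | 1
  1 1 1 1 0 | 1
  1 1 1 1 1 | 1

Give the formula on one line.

((((~c | (b | d)) & (~b | a)) | ~c) | a)

  ~c = 11110000111100001111000011110000
  (b | d) = 00110011111111110011001111111111
  (~c | (b | d)) = 11110011111111111111001111111111
  ~b = 11111111000000001111111100000000
  (~b | a) = 11111111000000001111111111111111
  ((~c | (b | d)) & (~b | a)) = 11110011000000001111001111111111
  (((~c | (b | d)) & (~b | a)) | ~c) = 11110011111100001111001111111111
  ((((~c | (b | d)) & (~b | a)) | ~c) | a) = 11110011111100001111111111111111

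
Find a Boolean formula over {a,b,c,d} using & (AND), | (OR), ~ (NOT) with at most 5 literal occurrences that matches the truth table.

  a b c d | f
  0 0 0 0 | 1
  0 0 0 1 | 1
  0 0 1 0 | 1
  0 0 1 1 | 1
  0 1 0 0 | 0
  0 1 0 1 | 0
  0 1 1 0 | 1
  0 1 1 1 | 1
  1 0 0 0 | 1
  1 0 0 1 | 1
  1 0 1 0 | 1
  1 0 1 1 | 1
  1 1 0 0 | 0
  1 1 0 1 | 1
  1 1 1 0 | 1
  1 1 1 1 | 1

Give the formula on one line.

  (d & a) = 0000000001010101
  (c | (d & a)) = 0011001101110111
  ~b = 1111000011110000
  (c | ~b) = 1111001111110011
  ((c | (d & a)) | (c | ~b)) = 1111001111110111

((c | (d & a)) | (c | ~b))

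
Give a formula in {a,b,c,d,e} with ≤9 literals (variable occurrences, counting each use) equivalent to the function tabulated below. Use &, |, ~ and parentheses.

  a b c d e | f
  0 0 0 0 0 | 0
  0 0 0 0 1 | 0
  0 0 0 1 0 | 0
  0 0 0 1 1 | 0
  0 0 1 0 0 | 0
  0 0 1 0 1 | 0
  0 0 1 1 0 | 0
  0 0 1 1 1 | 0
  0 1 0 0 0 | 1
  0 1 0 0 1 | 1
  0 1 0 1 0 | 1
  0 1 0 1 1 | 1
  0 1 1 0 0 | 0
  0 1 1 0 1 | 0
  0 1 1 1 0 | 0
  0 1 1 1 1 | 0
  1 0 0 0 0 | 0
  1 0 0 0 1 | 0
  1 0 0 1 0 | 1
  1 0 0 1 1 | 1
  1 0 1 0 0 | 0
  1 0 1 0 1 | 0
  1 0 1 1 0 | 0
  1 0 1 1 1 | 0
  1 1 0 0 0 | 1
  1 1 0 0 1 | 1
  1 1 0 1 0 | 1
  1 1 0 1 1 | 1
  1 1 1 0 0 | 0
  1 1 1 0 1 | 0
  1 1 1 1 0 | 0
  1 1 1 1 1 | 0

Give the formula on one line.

((~c & b) | ((~c & d) & ((~d | a) & ~c)))

  ~c = 11110000111100001111000011110000
  (~c & b) = 00000000111100000000000011110000
  (~c & d) = 00110000001100000011000000110000
  ~d = 11001100110011001100110011001100
  (~d | a) = 11001100110011001111111111111111
  ((~d | a) & ~c) = 11000000110000001111000011110000
  ((~c & d) & ((~d | a) & ~c)) = 00000000000000000011000000110000
  ((~c & b) | ((~c & d) & ((~d | a) & ~c))) = 00000000111100000011000011110000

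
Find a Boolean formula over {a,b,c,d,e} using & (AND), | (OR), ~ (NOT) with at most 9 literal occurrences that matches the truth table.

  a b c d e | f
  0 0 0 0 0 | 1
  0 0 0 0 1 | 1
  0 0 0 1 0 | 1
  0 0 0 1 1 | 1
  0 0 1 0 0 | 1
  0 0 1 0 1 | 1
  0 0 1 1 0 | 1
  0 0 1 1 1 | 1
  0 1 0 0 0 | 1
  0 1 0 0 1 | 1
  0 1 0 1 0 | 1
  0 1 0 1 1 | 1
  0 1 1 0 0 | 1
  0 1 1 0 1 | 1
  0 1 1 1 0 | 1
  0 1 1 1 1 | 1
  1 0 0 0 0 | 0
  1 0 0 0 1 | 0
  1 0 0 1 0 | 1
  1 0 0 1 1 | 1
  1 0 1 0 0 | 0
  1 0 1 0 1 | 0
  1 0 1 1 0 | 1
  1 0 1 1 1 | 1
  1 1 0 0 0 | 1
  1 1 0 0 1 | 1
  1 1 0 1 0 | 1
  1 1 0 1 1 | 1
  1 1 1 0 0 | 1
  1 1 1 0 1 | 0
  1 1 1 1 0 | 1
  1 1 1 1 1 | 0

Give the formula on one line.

((((~a | (b & ~e)) | ~c) & b) | (~b & (d | (~b & ~a))))

  ~a = 11111111111111110000000000000000
  ~e = 10101010101010101010101010101010
  (b & ~e) = 00000000101010100000000010101010
  (~a | (b & ~e)) = 11111111111111110000000010101010
  ~c = 11110000111100001111000011110000
  ((~a | (b & ~e)) | ~c) = 11111111111111111111000011111010
  (((~a | (b & ~e)) | ~c) & b) = 00000000111111110000000011111010
  ~b = 11111111000000001111111100000000
  (~b & ~a) = 11111111000000000000000000000000
  (d | (~b & ~a)) = 11111111001100110011001100110011
  (~b & (d | (~b & ~a))) = 11111111000000000011001100000000
  ((((~a | (b & ~e)) | ~c) & b) | (~b & (d | (~b & ~a)))) = 11111111111111110011001111111010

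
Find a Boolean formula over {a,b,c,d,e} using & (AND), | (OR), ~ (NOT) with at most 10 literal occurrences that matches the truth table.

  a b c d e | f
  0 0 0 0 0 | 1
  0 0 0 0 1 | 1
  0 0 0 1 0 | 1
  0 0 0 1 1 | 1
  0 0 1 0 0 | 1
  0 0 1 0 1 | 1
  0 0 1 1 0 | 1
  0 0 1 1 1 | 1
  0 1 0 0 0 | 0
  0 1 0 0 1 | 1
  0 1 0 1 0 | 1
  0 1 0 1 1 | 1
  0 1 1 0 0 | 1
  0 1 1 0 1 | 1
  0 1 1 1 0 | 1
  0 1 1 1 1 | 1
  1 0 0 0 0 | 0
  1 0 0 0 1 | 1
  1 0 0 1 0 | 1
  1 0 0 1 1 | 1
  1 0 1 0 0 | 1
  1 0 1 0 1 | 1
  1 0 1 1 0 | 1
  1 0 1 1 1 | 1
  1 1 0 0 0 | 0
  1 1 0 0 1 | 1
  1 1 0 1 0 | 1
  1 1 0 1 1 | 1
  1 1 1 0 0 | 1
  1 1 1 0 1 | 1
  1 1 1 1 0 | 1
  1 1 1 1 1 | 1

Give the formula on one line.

  ~b = 11111111000000001111111100000000
  (d | ~b) = 11111111001100111111111100110011
  ~a = 11111111111111110000000000000000
  ((d | ~b) & ~a) = 11111111001100110000000000000000
  (((d | ~b) & ~a) | c) = 11111111001111110000111100001111
  (e | (((d | ~b) & ~a) | c)) = 11111111011111110101111101011111
  (e | d) = 01110111011101110111011101110111
  ~c = 11110000111100001111000011110000
  (~c | ~a) = 11111111111111111111000011110000
  ((e | d) & (~c | ~a)) = 01110111011101110111000001110000
  ((e | (((d | ~b) & ~a) | c)) | ((e | d) & (~c | ~a))) = 11111111011111110111111101111111

((e | (((d | ~b) & ~a) | c)) | ((e | d) & (~c | ~a)))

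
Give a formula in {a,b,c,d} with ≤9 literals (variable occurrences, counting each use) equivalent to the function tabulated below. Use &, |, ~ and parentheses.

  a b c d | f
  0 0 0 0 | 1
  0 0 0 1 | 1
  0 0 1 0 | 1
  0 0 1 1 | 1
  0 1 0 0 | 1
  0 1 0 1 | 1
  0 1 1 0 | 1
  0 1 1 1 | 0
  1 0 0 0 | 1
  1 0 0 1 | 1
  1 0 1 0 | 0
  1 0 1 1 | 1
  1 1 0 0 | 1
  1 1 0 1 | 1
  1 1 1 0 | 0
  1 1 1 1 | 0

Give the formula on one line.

  ~c = 1100110011001100
  ~d = 1010101010101010
  (~d & c) = 0010001000100010
  ~a = 1111111100000000
  ((~d & c) & ~a) = 0010001000000000
  (~c | ((~d & c) & ~a)) = 1110111011001100
  (a & ~d) = 0000000010101010
  (c | (a & ~d)) = 0011001110111011
  ~b = 1111000011110000
  ((c | (a & ~d)) & ~b) = 0011000010110000
  (d & ((c | (a & ~d)) & ~b)) = 0001000000010000
  ((~c | ((~d & c) & ~a)) | (d & ((c | (a & ~d)) & ~b))) = 1111111011011100

((~c | ((~d & c) & ~a)) | (d & ((c | (a & ~d)) & ~b)))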